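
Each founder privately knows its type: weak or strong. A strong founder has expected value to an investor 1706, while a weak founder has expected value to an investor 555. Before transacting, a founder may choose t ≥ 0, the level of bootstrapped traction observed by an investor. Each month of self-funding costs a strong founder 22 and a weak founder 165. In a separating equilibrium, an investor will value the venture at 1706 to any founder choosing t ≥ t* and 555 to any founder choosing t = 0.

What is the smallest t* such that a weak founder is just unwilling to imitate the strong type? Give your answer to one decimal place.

7.0

A weak founder choosing t = 0 receives 555.
Imitating at t* instead would pay 1706 at cost 165·t*, netting 1706 − 165·t*.
Indifference: 555 = 1706 − 165·t*, so t* = (1706 − 555) / 165 ≈ 7.0.
At t* the weak type's incentive constraint just binds; the strong type strictly prefers t* since its per-unit cost is lower.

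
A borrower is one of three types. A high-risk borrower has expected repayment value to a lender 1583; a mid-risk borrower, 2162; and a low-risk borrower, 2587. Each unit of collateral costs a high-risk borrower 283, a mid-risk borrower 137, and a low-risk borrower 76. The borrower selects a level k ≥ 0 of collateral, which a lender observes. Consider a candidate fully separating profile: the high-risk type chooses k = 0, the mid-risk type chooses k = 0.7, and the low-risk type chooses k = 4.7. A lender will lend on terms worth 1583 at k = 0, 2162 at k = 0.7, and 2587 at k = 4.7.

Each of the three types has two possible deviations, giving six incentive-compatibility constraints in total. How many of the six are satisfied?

5

Low-risk (own payoff 2587 − 76×4.7 = 2229.8): to k=0 gives 1583 → no gain ✓; to k=0.7 gives 2162 − 76×0.7 = 2108.8 → no gain ✓.
High-risk (own payoff 1583): to k=0.7 gives 2162 − 283×0.7 = 1963.9 → profitable ✗; to k=4.7 gives 2587 − 283×4.7 = 1256.9 → no gain ✓.
Mid-risk (own payoff 2162 − 137×0.7 = 2066.1): to k=0 gives 1583 → no gain ✓; to k=4.7 gives 2587 − 137×4.7 = 1943.1 → no gain ✓.
5 of the 6 constraints hold; not an equilibrium.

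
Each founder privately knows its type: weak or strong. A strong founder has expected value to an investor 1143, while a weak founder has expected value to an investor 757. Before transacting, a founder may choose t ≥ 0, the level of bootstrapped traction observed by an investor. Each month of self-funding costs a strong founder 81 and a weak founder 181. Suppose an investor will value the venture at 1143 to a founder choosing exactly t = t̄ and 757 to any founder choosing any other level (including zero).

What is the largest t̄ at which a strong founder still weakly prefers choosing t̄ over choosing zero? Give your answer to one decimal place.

4.8

Choosing t̄ yields the strong type 1143 − 81·t̄; choosing zero yields 757.
The strong type is indifferent at 1143 − 81·t̄ = 757, i.e. t̄ = (1143 − 757) / 81 ≈ 4.8.
For any t̄ above 4.8 the strong type would rather pool at zero, so separation collapses.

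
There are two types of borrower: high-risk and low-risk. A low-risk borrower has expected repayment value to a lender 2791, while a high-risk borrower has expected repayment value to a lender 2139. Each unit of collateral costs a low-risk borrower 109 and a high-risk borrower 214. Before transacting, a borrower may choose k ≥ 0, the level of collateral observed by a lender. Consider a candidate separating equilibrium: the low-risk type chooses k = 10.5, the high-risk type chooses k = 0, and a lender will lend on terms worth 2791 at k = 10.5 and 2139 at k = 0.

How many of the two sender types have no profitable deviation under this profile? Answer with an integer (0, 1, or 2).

1

Low-risk type: signal → 2791 − 109 × 10.5 = 1646.5; deviate to 0 → 2139. IC fails (1646.5 < 2139).
High-risk type: stay at 0 → 2139; mimic → 2791 − 214 × 10.5 = 544. IC holds (2139 ≥ 544).
1 of 2 constraints hold, so this profile is not an equilibrium.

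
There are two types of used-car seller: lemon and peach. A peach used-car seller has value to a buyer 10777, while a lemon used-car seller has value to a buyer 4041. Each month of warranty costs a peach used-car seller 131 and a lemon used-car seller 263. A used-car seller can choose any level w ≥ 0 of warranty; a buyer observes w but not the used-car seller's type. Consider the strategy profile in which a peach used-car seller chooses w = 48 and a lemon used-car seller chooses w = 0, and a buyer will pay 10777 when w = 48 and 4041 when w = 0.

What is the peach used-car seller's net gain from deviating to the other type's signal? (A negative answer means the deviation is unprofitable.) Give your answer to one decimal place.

Playing w = 48 the peach used-car seller receives 10777 − 131 × 48 = 4489.
Deviating to w = 0 yields 4041 instead.
Gain from deviating: 4041 − 4489 = -448.0.
The gain is negative, so the peach type's incentive-compatibility constraint is satisfied.

-448.0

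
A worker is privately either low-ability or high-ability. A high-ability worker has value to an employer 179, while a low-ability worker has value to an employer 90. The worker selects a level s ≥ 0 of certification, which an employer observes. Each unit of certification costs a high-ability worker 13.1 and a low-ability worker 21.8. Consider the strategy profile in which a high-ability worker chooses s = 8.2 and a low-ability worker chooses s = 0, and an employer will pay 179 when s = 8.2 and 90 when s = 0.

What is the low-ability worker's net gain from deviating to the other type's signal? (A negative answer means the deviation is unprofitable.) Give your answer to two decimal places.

Playing s = 0 the low-ability worker receives 90.
Deviating to s = 8.2 brings payment 179 at cost 21.8 × 8.2 = 178.76, netting 0.24.
Gain from deviating: 0.24 − 90 = -89.76.
The gain is negative, so the low-ability type's incentive-compatibility constraint is satisfied.

-89.76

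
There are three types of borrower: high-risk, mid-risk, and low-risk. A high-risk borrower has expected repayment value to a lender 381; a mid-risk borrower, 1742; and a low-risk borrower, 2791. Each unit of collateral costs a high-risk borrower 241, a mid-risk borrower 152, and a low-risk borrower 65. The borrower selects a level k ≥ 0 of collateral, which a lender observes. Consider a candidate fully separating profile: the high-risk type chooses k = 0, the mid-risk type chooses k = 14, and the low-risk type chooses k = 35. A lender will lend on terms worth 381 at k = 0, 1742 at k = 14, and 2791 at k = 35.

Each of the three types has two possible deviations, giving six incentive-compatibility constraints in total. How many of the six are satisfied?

4

Mid-risk (own payoff 1742 − 152×14 = -386): to k=0 gives 381 → profitable ✗; to k=35 gives 2791 − 152×35 = -2529 → no gain ✓.
Low-risk (own payoff 2791 − 65×35 = 516): to k=0 gives 381 → no gain ✓; to k=14 gives 1742 − 65×14 = 832 → profitable ✗.
High-risk (own payoff 381): to k=14 gives 1742 − 241×14 = -1632 → no gain ✓; to k=35 gives 2791 − 241×35 = -5644 → no gain ✓.
4 of the 6 constraints hold; not an equilibrium.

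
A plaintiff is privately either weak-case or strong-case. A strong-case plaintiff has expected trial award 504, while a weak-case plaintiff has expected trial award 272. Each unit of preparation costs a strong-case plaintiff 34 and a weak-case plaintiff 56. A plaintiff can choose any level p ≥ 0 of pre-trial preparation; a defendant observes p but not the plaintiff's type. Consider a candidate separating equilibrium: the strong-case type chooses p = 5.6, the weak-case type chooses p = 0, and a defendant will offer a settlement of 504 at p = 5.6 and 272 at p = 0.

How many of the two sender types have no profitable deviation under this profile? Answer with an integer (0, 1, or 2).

Strong-case type: signal → 504 − 34 × 5.6 = 313.6; deviate to 0 → 272. IC holds (313.6 ≥ 272).
Weak-case type: stay at 0 → 272; mimic → 504 − 56 × 5.6 = 190.4. IC holds (272 ≥ 190.4).
2 of 2 constraints hold, so this is a separating equilibrium.

2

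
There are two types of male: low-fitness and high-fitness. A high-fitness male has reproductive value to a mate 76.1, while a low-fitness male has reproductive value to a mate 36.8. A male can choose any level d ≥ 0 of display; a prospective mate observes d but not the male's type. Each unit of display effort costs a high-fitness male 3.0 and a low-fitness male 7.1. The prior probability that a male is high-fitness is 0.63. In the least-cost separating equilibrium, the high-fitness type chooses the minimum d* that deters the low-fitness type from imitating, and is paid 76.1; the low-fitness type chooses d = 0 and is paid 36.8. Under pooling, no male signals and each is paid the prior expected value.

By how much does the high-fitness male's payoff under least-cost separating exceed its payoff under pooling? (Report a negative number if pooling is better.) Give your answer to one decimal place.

-2.1

Least-cost separating signal: d* solves 36.8 = 76.1 − 7.1·d*, so d* = (76.1 − 36.8)/7.1 ≈ 5.5352.
High-fitness type's separating payoff: 76.1 − 3.0 × d* = 76.1 − 3.0 × (76.1 − 36.8)/7.1 = 76.1 − 117.9/7.1 ≈ 59.494.
Pooling payoff: 0.63 × 76.1 + 0.37 × 36.8 = 61.559.
Difference: 59.494 − 61.559 = -2.065, i.e. -2.1 to one decimal place.
The high-fitness type would prefer the pooling outcome.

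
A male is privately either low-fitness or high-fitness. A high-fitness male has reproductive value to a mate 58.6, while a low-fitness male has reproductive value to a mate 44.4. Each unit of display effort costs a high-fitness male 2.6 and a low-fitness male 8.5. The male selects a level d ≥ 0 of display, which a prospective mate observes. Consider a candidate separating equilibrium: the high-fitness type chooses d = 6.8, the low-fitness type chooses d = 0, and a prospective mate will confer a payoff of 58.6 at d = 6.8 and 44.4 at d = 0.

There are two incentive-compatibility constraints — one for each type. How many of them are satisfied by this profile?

High-fitness type: signal → 58.6 − 2.6 × 6.8 = 40.92; deviate to 0 → 44.4. IC fails (40.92 < 44.4).
Low-fitness type: stay at 0 → 44.4; mimic → 58.6 − 8.5 × 6.8 = 0.8. IC holds (44.4 ≥ 0.8).
1 of 2 constraints hold, so this profile is not an equilibrium.

1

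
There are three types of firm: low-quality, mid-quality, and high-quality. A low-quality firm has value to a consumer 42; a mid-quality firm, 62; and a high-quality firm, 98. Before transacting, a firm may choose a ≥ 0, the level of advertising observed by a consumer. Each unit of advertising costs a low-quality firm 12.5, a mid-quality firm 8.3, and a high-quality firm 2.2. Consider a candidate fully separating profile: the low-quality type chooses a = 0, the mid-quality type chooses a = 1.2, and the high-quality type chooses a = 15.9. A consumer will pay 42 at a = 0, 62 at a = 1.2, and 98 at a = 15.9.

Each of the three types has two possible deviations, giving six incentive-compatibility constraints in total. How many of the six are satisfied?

5

High-quality (own payoff 98 − 2.2×15.9 = 63.02): to a=0 gives 42 → no gain ✓; to a=1.2 gives 62 − 2.2×1.2 = 59.36 → no gain ✓.
Low-quality (own payoff 42): to a=1.2 gives 62 − 12.5×1.2 = 47 → profitable ✗; to a=15.9 gives 98 − 12.5×15.9 = -100.75 → no gain ✓.
Mid-quality (own payoff 62 − 8.3×1.2 = 52.04): to a=0 gives 42 → no gain ✓; to a=15.9 gives 98 − 8.3×15.9 = -33.97 → no gain ✓.
5 of the 6 constraints hold; not an equilibrium.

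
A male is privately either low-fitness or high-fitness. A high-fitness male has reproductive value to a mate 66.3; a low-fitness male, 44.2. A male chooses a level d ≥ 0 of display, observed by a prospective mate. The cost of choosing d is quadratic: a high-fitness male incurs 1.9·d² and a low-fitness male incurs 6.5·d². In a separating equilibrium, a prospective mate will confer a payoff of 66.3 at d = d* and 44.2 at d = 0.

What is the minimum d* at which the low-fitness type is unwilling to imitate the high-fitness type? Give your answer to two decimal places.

1.84

The low-fitness type at d = 0 receives 44.2; imitating at d* yields 66.3 − 6.5·d*².
Indifference: 44.2 = 66.3 − 6.5·d*², so d*² = (66.3 − 44.2) / 6.5 = 3.4.
d* = √3.4 ≈ 1.84.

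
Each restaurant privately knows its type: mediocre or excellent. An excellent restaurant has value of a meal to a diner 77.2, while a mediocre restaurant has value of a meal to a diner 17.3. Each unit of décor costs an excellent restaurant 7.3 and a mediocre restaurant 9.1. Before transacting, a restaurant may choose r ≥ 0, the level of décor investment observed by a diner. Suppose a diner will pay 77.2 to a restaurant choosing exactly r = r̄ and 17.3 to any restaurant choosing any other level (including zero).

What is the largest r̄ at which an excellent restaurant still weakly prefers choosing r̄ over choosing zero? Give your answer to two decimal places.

8.21

Choosing r̄ yields the excellent type 77.2 − 7.3·r̄; choosing zero yields 17.3.
The excellent type is indifferent at 77.2 − 7.3·r̄ = 17.3, i.e. r̄ = (77.2 − 17.3) / 7.3 ≈ 8.21.
For any r̄ above 8.21 the excellent type would rather pool at zero, so separation collapses.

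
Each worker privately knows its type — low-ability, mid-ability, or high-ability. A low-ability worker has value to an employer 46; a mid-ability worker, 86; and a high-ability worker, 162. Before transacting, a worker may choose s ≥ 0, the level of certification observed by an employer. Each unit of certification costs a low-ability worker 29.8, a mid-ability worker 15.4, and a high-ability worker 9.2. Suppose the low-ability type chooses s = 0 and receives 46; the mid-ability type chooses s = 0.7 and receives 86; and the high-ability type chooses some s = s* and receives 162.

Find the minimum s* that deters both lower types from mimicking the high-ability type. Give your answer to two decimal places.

5.64

Mid-ability type (on-path payoff 86 − 15.4×0.7 = 75.22) won't mimic when 75.22 ≥ 162 − 15.4·s*, i.e. s* ≥ 5.64.
Low-ability type (on-path payoff 46) won't mimic when 46 ≥ 162 − 29.8·s*, i.e. s* ≥ 3.89.
Both must hold, so s* = max(3.89, 5.64) = 5.64. The mid-ability type's constraint binds.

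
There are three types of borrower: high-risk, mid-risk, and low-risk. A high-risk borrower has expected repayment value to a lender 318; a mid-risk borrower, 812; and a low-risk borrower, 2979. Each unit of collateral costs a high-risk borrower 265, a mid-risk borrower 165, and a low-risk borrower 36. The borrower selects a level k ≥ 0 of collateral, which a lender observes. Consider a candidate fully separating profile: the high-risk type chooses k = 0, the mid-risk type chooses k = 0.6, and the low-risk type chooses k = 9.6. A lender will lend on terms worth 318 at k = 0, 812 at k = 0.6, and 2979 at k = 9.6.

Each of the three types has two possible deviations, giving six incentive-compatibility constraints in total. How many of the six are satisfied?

3

Low-risk (own payoff 2979 − 36×9.6 = 2633.4): to k=0 gives 318 → no gain ✓; to k=0.6 gives 812 − 36×0.6 = 790.4 → no gain ✓.
Mid-risk (own payoff 812 − 165×0.6 = 713): to k=0 gives 318 → no gain ✓; to k=9.6 gives 2979 − 165×9.6 = 1395 → profitable ✗.
High-risk (own payoff 318): to k=0.6 gives 812 − 265×0.6 = 653 → profitable ✗; to k=9.6 gives 2979 − 265×9.6 = 435 → profitable ✗.
3 of the 6 constraints hold; not an equilibrium.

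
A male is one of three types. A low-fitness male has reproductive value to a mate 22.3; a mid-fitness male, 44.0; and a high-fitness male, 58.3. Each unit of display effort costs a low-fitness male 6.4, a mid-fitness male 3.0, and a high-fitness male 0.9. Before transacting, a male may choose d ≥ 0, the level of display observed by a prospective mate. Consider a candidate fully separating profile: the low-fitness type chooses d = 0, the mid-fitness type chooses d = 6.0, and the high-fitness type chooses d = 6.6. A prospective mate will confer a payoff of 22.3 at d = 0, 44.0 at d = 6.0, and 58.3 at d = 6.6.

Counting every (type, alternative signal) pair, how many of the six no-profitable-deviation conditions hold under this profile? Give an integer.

High-fitness (own payoff 58.3 − 0.9×6.6 = 52.36): to d=0 gives 22.3 → no gain ✓; to d=6.0 gives 44.0 − 0.9×6.0 = 38.6 → no gain ✓.
Low-fitness (own payoff 22.3): to d=6.0 gives 44.0 − 6.4×6.0 = 5.6 → no gain ✓; to d=6.6 gives 58.3 − 6.4×6.6 = 16.06 → no gain ✓.
Mid-fitness (own payoff 44.0 − 3.0×6.0 = 26): to d=0 gives 22.3 → no gain ✓; to d=6.6 gives 58.3 − 3.0×6.6 = 38.5 → profitable ✗.
5 of the 6 constraints hold; not an equilibrium.

5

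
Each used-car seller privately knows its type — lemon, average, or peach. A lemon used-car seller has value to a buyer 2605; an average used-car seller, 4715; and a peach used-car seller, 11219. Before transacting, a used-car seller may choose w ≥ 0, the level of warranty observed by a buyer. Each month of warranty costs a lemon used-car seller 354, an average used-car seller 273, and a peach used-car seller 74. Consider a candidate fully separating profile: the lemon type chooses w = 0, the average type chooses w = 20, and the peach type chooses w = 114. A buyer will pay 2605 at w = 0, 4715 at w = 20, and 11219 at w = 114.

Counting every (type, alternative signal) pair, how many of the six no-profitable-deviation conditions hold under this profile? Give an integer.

Lemon (own payoff 2605): to w=20 gives 4715 − 354×20 = -2365 → no gain ✓; to w=114 gives 11219 − 354×114 = -29137 → no gain ✓.
Average (own payoff 4715 − 273×20 = -745): to w=0 gives 2605 → profitable ✗; to w=114 gives 11219 − 273×114 = -19903 → no gain ✓.
Peach (own payoff 11219 − 74×114 = 2783): to w=0 gives 2605 → no gain ✓; to w=20 gives 4715 − 74×20 = 3235 → profitable ✗.
4 of the 6 constraints hold; not an equilibrium.

4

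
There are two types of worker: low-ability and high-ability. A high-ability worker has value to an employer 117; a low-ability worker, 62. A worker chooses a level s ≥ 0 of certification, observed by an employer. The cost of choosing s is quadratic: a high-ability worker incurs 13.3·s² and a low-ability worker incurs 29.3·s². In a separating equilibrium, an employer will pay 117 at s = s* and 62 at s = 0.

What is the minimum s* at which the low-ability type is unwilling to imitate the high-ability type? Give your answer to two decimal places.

The low-ability type at s = 0 receives 62; imitating at s* yields 117 − 29.3·s*².
Indifference: 62 = 117 − 29.3·s*², so s*² = (117 − 62) / 29.3 ≈ 1.8771.
s* = √1.8771 ≈ 1.37.

1.37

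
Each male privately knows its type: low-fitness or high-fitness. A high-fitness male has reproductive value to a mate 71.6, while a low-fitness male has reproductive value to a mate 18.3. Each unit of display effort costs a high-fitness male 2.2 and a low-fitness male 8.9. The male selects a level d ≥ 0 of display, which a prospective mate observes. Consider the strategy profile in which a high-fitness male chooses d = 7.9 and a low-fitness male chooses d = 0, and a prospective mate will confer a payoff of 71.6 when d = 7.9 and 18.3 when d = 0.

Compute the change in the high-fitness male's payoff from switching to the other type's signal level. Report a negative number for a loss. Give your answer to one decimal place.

Playing d = 7.9 the high-fitness male receives 71.6 − 2.2 × 7.9 = 54.22.
Deviating to d = 0 yields 18.3 instead.
Gain from deviating: 18.3 − 54.22 = -35.92, i.e. -35.9 to one decimal place.
The gain is negative, so the high-fitness type's incentive-compatibility constraint is satisfied.

-35.9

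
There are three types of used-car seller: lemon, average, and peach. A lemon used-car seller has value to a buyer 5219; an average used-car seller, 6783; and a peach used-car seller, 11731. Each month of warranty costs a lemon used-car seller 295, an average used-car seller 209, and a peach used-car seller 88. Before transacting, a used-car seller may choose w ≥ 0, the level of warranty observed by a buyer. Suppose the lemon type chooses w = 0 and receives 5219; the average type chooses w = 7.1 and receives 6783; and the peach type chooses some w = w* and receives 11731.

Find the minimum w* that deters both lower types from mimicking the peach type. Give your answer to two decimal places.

30.77

Average type (on-path payoff 6783 − 209×7.1 = 5299.1) won't mimic when 5299.1 ≥ 11731 − 209·w*, i.e. w* ≥ 30.77.
Lemon type (on-path payoff 5219) won't mimic when 5219 ≥ 11731 − 295·w*, i.e. w* ≥ 22.07.
Both must hold, so w* = max(22.07, 30.77) = 30.77. The average type's constraint binds.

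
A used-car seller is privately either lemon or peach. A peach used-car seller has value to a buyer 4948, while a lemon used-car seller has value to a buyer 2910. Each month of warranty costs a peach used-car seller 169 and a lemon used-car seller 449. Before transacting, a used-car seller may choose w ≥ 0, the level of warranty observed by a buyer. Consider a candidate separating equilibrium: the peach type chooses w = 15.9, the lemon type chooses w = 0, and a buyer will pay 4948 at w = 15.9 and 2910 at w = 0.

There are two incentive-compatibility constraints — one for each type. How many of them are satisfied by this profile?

Peach type: signal → 4948 − 169 × 15.9 = 2260.9; deviate to 0 → 2910. IC fails (2260.9 < 2910).
Lemon type: stay at 0 → 2910; mimic → 4948 − 449 × 15.9 = -2191.1. IC holds (2910 ≥ -2191.1).
1 of 2 constraints hold, so this profile is not an equilibrium.

1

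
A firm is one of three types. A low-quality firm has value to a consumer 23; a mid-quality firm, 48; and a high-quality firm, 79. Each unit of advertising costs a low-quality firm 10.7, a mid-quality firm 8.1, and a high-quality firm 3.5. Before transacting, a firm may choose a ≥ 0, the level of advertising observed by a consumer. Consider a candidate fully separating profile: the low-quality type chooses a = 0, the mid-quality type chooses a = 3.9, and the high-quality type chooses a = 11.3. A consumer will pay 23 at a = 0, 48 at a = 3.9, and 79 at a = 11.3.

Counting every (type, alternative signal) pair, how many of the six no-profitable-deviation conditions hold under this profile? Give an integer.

5

High-quality (own payoff 79 − 3.5×11.3 = 39.45): to a=0 gives 23 → no gain ✓; to a=3.9 gives 48 − 3.5×3.9 = 34.35 → no gain ✓.
Mid-quality (own payoff 48 − 8.1×3.9 = 16.41): to a=0 gives 23 → profitable ✗; to a=11.3 gives 79 − 8.1×11.3 = -12.53 → no gain ✓.
Low-quality (own payoff 23): to a=3.9 gives 48 − 10.7×3.9 = 6.27 → no gain ✓; to a=11.3 gives 79 − 10.7×11.3 = -41.91 → no gain ✓.
5 of the 6 constraints hold; not an equilibrium.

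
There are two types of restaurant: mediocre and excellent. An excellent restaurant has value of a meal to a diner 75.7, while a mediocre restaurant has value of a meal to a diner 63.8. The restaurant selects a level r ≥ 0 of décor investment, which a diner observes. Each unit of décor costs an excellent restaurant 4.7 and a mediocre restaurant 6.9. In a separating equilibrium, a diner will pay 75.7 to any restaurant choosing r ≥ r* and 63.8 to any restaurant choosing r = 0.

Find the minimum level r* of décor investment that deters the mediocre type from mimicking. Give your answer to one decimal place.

A mediocre restaurant choosing r = 0 receives 63.8.
Imitating at r* instead would pay 75.7 at cost 6.9·r*, netting 75.7 − 6.9·r*.
Indifference: 63.8 = 75.7 − 6.9·r*, so r* = (75.7 − 63.8) / 6.9 ≈ 1.7.
This is the mediocre type's binding incentive-compatibility constraint; any r ≥ 1.7 sustains separation on that side.

1.7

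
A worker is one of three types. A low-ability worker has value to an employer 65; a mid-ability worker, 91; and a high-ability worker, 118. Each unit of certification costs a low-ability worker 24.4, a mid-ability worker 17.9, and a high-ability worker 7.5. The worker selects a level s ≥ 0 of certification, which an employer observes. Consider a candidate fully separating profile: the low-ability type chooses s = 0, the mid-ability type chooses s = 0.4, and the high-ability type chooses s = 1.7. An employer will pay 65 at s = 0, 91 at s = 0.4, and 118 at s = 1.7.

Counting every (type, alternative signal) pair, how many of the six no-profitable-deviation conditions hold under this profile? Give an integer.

Mid-ability (own payoff 91 − 17.9×0.4 = 83.84): to s=0 gives 65 → no gain ✓; to s=1.7 gives 118 − 17.9×1.7 = 87.57 → profitable ✗.
Low-ability (own payoff 65): to s=0.4 gives 91 − 24.4×0.4 = 81.24 → profitable ✗; to s=1.7 gives 118 − 24.4×1.7 = 76.52 → profitable ✗.
High-ability (own payoff 118 − 7.5×1.7 = 105.25): to s=0 gives 65 → no gain ✓; to s=0.4 gives 91 − 7.5×0.4 = 88 → no gain ✓.
3 of the 6 constraints hold; not an equilibrium.

3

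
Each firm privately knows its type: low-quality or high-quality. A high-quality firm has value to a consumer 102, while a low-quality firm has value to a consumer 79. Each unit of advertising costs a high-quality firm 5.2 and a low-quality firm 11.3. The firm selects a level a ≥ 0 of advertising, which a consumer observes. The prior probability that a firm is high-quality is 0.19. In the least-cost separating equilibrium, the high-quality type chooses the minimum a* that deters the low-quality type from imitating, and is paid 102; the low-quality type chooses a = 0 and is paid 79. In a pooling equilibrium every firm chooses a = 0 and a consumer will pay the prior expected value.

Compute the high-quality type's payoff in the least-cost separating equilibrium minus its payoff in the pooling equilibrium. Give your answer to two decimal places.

8.05

Least-cost separating signal: a* solves 79 = 102 − 11.3·a*, so a* = (102 − 79)/11.3 ≈ 2.0354.
High-quality type's separating payoff: 102 − 5.2 × a* = 102 − 5.2 × (102 − 79)/11.3 = 102 − 119.6/11.3 ≈ 91.4159.
Pooling payoff: 0.19 × 102 + 0.81 × 79 = 83.37.
Difference: 91.4159 − 83.37 = 8.0459, i.e. 8.05 to two decimal places.
The high-quality type prefers to separate.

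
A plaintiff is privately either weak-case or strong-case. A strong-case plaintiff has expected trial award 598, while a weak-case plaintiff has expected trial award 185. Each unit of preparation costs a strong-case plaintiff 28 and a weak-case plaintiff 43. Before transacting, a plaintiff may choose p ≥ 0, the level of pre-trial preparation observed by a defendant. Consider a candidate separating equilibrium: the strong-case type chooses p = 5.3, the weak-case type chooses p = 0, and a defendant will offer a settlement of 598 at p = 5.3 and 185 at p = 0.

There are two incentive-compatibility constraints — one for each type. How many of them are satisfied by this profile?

Weak-case type: stay at 0 → 185; mimic → 598 − 43 × 5.3 = 370.1. IC fails (185 < 370.1).
Strong-case type: signal → 598 − 28 × 5.3 = 449.6; deviate to 0 → 185. IC holds (449.6 ≥ 185).
1 of 2 constraints hold, so this profile is not an equilibrium.

1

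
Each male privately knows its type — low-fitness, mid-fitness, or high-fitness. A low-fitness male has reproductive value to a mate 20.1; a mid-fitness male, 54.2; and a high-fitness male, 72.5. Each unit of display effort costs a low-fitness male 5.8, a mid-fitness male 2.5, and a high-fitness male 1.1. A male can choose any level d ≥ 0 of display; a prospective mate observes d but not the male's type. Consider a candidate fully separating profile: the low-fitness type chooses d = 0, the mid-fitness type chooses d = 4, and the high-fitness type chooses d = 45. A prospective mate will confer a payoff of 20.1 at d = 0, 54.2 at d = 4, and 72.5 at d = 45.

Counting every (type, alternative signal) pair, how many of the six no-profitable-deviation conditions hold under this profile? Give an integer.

4

High-fitness (own payoff 72.5 − 1.1×45 = 23): to d=0 gives 20.1 → no gain ✓; to d=4 gives 54.2 − 1.1×4 = 49.8 → profitable ✗.
Mid-fitness (own payoff 54.2 − 2.5×4 = 44.2): to d=0 gives 20.1 → no gain ✓; to d=45 gives 72.5 − 2.5×45 = -40 → no gain ✓.
Low-fitness (own payoff 20.1): to d=4 gives 54.2 − 5.8×4 = 31 → profitable ✗; to d=45 gives 72.5 − 5.8×45 = -188.5 → no gain ✓.
4 of the 6 constraints hold; not an equilibrium.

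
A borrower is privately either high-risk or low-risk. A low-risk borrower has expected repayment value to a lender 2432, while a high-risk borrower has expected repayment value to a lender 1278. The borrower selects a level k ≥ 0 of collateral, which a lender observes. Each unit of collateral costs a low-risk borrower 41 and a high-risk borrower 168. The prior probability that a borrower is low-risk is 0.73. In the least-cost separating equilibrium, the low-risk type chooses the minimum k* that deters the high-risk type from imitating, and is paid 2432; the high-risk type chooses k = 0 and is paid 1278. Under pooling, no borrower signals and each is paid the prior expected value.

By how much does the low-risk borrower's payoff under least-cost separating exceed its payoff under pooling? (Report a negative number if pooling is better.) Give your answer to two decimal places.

Least-cost separating signal: k* solves 1278 = 2432 − 168·k*, so k* = (2432 − 1278)/168 ≈ 6.8690.
Low-risk type's separating payoff: 2432 − 41 × k* = 2432 − 41 × (2432 − 1278)/168 = 2432 − 47314/168 ≈ 2150.3690.
Pooling payoff: 0.73 × 2432 + 0.27 × 1278 = 2120.42.
Difference: 2150.3690 − 2120.42 = 29.949, i.e. 29.95 to two decimal places.
The low-risk type prefers to separate.

29.95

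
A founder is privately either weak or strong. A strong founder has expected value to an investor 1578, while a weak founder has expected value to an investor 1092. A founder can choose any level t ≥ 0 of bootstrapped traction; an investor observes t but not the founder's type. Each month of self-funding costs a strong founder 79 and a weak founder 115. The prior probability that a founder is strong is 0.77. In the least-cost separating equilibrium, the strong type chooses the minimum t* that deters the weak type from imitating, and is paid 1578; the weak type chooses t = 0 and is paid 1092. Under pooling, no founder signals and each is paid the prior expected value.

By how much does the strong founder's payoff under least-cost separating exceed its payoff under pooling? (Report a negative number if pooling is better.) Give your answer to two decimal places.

Least-cost separating signal: t* solves 1092 = 1578 − 115·t*, so t* = (1578 − 1092)/115 ≈ 4.2261.
Strong type's separating payoff: 1578 − 79 × t* = 1578 − 79 × (1578 − 1092)/115 = 1578 − 38394/115 ≈ 1244.1391.
Pooling payoff: 0.77 × 1578 + 0.23 × 1092 = 1466.22.
Difference: 1244.1391 − 1466.22 = -222.0809, i.e. -222.08 to two decimal places.
The strong type would prefer the pooling outcome.

-222.08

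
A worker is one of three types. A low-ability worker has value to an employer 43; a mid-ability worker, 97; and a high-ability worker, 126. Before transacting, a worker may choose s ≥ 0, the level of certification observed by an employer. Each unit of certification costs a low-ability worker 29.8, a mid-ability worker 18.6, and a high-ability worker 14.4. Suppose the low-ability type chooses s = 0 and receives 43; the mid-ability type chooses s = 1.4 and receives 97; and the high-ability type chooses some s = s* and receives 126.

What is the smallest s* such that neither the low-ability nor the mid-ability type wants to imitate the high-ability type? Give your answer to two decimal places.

2.96

Mid-ability type (on-path payoff 97 − 18.6×1.4 = 70.96) won't mimic when 70.96 ≥ 126 − 18.6·s*, i.e. s* ≥ 2.96.
Low-ability type (on-path payoff 43) won't mimic when 43 ≥ 126 − 29.8·s*, i.e. s* ≥ 2.79.
Both must hold, so s* = max(2.79, 2.96) = 2.96. The mid-ability type's constraint binds.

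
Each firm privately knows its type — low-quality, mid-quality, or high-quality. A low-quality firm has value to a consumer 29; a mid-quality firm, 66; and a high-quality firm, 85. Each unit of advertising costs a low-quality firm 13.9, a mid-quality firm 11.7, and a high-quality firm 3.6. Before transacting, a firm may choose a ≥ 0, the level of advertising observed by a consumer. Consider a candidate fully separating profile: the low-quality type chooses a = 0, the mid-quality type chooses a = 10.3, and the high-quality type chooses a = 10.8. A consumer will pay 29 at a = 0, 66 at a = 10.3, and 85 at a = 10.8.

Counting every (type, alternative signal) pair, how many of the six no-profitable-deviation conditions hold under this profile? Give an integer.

High-quality (own payoff 85 − 3.6×10.8 = 46.12): to a=0 gives 29 → no gain ✓; to a=10.3 gives 66 − 3.6×10.3 = 28.92 → no gain ✓.
Mid-quality (own payoff 66 − 11.7×10.3 = -54.51): to a=0 gives 29 → profitable ✗; to a=10.8 gives 85 − 11.7×10.8 = -41.36 → profitable ✗.
Low-quality (own payoff 29): to a=10.3 gives 66 − 13.9×10.3 = -77.17 → no gain ✓; to a=10.8 gives 85 − 13.9×10.8 = -65.12 → no gain ✓.
4 of the 6 constraints hold; not an equilibrium.

4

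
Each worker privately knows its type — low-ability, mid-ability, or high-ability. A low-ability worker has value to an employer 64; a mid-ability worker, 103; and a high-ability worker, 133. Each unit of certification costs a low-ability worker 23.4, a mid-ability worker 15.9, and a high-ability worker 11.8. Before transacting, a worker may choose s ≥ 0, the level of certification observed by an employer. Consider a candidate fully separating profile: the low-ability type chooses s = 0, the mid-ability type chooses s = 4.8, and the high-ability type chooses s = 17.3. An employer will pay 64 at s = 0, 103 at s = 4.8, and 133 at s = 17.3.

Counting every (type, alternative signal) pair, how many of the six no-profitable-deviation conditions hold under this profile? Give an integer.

3

Mid-ability (own payoff 103 − 15.9×4.8 = 26.68): to s=0 gives 64 → profitable ✗; to s=17.3 gives 133 − 15.9×17.3 = -142.07 → no gain ✓.
Low-ability (own payoff 64): to s=4.8 gives 103 − 23.4×4.8 = -9.32 → no gain ✓; to s=17.3 gives 133 − 23.4×17.3 = -271.82 → no gain ✓.
High-ability (own payoff 133 − 11.8×17.3 = -71.14): to s=0 gives 64 → profitable ✗; to s=4.8 gives 103 − 11.8×4.8 = 46.36 → profitable ✗.
3 of the 6 constraints hold; not an equilibrium.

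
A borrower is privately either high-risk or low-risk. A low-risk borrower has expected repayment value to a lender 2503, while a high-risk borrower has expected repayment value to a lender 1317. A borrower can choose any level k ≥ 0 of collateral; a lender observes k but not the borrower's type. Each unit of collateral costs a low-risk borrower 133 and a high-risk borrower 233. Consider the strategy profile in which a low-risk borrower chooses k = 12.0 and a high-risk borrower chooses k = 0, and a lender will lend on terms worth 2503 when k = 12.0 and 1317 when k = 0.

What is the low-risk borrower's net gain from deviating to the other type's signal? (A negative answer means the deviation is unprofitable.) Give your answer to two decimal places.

Playing k = 12.0 the low-risk borrower receives 2503 − 133 × 12.0 = 907.
Deviating to k = 0 yields 1317 instead.
Gain from deviating: 1317 − 907 = 410.00.
The gain is positive, so the low-risk type's incentive-compatibility constraint is violated — this profile is not a separating equilibrium.

410.00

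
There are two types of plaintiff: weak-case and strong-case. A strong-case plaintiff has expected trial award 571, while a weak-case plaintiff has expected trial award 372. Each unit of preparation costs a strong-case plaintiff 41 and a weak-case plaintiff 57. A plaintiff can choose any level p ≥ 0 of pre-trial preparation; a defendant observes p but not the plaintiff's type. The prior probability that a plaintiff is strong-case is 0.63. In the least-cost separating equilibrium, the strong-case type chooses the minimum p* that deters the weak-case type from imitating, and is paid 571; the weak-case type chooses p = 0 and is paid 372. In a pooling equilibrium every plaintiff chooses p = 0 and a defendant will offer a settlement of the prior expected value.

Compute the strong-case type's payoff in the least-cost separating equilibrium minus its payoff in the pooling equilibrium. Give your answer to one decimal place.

Least-cost separating signal: p* solves 372 = 571 − 57·p*, so p* = (571 − 372)/57 ≈ 3.4912.
Strong-case type's separating payoff: 571 − 41 × p* = 571 − 41 × (571 − 372)/57 = 571 − 8159/57 ≈ 427.860.
Pooling payoff: 0.63 × 571 + 0.37 × 372 = 497.37.
Difference: 427.860 − 497.37 = -69.51, i.e. -69.5 to one decimal place.
The strong-case type would prefer the pooling outcome.

-69.5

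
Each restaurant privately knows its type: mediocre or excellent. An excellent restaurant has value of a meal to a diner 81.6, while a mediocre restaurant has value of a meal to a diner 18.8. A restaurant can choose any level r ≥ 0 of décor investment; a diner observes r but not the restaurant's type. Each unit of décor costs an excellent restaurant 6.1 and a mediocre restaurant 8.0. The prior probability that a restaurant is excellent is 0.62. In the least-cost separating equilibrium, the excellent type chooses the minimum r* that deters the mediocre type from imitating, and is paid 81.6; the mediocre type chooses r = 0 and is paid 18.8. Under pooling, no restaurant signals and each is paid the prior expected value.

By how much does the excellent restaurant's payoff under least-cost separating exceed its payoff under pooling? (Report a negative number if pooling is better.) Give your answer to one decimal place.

Least-cost separating signal: r* solves 18.8 = 81.6 − 8.0·r*, so r* = (81.6 − 18.8)/8.0 = 7.85.
Excellent type's separating payoff: 81.6 − 6.1 × r* = 81.6 − 6.1 × (81.6 − 18.8)/8.0 = 81.6 − 383.08/8.0 = 33.715.
Pooling payoff: 0.62 × 81.6 + 0.38 × 18.8 = 57.736.
Difference: 33.715 − 57.736 = -24.021, i.e. -24.0 to one decimal place.
The excellent type would prefer the pooling outcome.

-24.0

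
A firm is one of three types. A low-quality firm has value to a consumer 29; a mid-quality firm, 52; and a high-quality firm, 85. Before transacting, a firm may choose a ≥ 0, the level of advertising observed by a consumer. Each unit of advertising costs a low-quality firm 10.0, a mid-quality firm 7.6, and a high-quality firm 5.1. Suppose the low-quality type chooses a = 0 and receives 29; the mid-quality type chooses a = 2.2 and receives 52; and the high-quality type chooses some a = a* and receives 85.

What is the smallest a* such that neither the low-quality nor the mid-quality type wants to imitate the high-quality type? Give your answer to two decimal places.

Mid-quality type (on-path payoff 52 − 7.6×2.2 = 35.28) won't mimic when 35.28 ≥ 85 − 7.6·a*, i.e. a* ≥ 6.54.
Low-quality type (on-path payoff 29) won't mimic when 29 ≥ 85 − 10.0·a*, i.e. a* ≥ 5.60.
Both must hold, so a* = max(5.60, 6.54) = 6.54. The mid-quality type's constraint binds.

6.54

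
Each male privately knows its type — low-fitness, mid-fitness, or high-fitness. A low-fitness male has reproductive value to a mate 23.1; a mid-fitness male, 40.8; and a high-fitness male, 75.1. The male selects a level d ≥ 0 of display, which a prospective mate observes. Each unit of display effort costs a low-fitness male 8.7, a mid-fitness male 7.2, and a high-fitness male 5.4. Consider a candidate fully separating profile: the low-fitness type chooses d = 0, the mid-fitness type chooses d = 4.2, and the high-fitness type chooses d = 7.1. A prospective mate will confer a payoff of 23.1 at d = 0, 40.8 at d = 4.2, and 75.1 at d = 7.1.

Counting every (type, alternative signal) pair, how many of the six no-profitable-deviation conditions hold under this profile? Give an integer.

4

Low-fitness (own payoff 23.1): to d=4.2 gives 40.8 − 8.7×4.2 = 4.26 → no gain ✓; to d=7.1 gives 75.1 − 8.7×7.1 = 13.33 → no gain ✓.
Mid-fitness (own payoff 40.8 − 7.2×4.2 = 10.56): to d=0 gives 23.1 → profitable ✗; to d=7.1 gives 75.1 − 7.2×7.1 = 23.98 → profitable ✗.
High-fitness (own payoff 75.1 − 5.4×7.1 = 36.76): to d=0 gives 23.1 → no gain ✓; to d=4.2 gives 40.8 − 5.4×4.2 = 18.12 → no gain ✓.
4 of the 6 constraints hold; not an equilibrium.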